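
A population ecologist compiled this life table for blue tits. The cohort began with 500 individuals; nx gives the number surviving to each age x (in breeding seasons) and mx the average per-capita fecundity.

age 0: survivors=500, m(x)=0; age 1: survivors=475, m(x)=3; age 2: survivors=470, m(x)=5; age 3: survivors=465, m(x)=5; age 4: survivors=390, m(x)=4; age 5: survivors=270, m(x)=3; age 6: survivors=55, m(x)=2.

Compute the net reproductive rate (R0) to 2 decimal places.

lx = nx/n0 = nx/500: 1, 0.95, 0.94, 0.93, 0.78, 0.54, 0.11
lx·mx by age: 0, 2.85, 4.7, 4.65, 3.12, 1.62, 0.22
R0 = Σ lx·mx = 17.16 → 17.16

17.16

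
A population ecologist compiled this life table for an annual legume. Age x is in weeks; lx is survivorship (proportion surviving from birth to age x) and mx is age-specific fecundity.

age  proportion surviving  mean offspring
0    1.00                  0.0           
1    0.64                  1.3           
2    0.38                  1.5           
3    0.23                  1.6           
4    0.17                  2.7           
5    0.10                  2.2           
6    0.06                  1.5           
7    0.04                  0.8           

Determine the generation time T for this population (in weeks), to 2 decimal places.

2.64

lx·mx: 0, 0.832, 0.57, 0.368, 0.459, 0.22, 0.09, 0.032 → R0 = 2.571
x·lx·mx: 0, 0.832, 1.14, 1.104, 1.836, 1.1, 0.54, 0.224 → Σ = 6.776
T = 6.776 / 2.571 = 2.63555… → 2.64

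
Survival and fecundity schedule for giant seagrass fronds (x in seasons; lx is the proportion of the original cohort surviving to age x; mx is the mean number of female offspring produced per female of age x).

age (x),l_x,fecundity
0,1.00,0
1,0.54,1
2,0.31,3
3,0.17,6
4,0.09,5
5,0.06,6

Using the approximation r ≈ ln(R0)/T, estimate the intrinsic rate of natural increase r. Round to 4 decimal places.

0.4349

R0 = Σ lx·mx = 0 + 0.54 + 0.93 + 1.02 + 0.45 + 0.36 = 3.3
Σ x·lx·mx = 9.06; T = 9.06/3.3 = 2.74545…
r ≈ ln(R0)/T = ln(3.3)/2.74545… = 0.434872… → 0.4349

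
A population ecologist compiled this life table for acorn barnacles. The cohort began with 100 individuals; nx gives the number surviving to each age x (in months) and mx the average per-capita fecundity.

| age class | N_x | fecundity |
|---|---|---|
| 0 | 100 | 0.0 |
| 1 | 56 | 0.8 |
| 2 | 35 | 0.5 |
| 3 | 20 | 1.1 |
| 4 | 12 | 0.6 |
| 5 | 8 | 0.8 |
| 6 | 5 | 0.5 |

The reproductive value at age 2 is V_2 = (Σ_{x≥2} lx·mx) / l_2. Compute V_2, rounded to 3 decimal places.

lx = nx/n0 = nx/100: 1, 0.56, 0.35, 0.2, 0.12, 0.08, 0.05
lx·mx for x ≥ 2: 0.175, 0.22, 0.072, 0.064, 0.025 → sum = 0.556
V_2 = 0.556 / l_2 = 0.556 / 0.35 = 1.588571… → 1.589

1.589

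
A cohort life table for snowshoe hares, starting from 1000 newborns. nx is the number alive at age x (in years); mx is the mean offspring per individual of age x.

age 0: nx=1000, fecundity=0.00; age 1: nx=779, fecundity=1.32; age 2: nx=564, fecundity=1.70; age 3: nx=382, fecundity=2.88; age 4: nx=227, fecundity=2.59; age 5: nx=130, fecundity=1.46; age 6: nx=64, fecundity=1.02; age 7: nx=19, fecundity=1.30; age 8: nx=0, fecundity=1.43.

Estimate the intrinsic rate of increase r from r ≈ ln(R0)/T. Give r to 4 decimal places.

lx = nx/n0 = nx/1000: 1, 0.779, 0.564, 0.382, 0.227, 0.13, 0.064, 0.019, 0
R0 = Σ lx·mx = 0 + 1.02828 + 0.9588 + 1.10016 + 0.58793 + 0.1898 + 0.06528 + 0.0247 + 0 = 3.95495
Σ x·lx·mx = 10.11166; T = 10.11166/3.95495 = 2.55671…
r ≈ ln(R0)/T = ln(3.95495)/2.55671… = 0.537788… → 0.5378

0.5378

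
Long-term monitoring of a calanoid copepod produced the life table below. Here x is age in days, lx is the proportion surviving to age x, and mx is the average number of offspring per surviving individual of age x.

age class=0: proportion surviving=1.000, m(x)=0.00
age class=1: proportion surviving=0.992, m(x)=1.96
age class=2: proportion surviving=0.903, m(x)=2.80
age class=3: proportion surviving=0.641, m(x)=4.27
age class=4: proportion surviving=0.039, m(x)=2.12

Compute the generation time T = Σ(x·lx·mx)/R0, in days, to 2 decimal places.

2.13

lx·mx: 0, 1.94432, 2.5284, 2.73707, 0.08268 → R0 = 7.29247
x·lx·mx: 0, 1.94432, 5.0568, 8.21121, 0.33072 → Σ = 15.54305
T = 15.54305 / 7.29247 = 2.131383… → 2.13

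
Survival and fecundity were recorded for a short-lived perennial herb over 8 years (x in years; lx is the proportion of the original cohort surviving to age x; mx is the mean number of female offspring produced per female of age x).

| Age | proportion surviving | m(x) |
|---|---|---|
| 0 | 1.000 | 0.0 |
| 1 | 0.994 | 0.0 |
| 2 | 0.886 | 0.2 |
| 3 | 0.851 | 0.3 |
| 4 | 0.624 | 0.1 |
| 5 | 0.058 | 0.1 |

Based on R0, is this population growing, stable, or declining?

R0 = Σ lx·mx = 0 + 0 + 0.1772 + 0.2553 + 0.0624 + 0.0058 = 0.5007
R0 < 1, so the population is declining.

declining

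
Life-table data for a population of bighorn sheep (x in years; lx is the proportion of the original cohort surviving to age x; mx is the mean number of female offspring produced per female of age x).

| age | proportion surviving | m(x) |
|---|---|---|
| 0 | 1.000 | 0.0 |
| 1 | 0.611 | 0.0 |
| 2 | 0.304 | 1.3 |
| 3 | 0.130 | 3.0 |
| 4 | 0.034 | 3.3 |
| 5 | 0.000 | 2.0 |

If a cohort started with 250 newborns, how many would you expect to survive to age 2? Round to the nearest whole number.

Expected survivors = N0 · l_2 = 250 × 0.304 = 76 → 76

76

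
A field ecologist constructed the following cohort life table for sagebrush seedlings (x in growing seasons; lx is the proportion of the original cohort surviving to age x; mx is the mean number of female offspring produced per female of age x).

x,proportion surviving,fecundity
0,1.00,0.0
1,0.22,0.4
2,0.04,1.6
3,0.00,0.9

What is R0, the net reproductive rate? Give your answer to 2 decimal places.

0.15

lx·mx by age: 0, 0.088, 0.064, 0
R0 = Σ lx·mx = 0.152 → 0.15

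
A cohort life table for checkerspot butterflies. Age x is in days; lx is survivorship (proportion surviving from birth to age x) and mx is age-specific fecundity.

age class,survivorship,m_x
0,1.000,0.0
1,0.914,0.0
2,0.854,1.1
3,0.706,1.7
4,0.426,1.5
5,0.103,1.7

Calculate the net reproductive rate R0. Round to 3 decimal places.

2.954

lx·mx by age: 0, 0, 0.9394, 1.2002, 0.639, 0.1751
R0 = Σ lx·mx = 2.9537 → 2.954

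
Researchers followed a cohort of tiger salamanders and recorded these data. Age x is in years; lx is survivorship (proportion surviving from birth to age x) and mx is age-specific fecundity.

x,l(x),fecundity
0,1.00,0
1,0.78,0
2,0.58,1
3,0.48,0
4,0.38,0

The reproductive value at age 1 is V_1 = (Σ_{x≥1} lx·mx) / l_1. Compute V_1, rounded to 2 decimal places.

lx·mx for x ≥ 1: 0, 0.58, 0, 0 → sum = 0.58
V_1 = 0.58 / l_1 = 0.58 / 0.78 = 0.74359… → 0.74

0.74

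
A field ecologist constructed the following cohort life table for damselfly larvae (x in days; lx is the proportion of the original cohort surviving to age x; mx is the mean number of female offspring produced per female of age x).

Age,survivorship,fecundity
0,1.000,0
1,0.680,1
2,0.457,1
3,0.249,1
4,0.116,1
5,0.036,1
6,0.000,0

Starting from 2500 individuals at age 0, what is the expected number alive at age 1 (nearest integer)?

Expected survivors = N0 · l_1 = 2500 × 0.680 = 1700 → 1700

1700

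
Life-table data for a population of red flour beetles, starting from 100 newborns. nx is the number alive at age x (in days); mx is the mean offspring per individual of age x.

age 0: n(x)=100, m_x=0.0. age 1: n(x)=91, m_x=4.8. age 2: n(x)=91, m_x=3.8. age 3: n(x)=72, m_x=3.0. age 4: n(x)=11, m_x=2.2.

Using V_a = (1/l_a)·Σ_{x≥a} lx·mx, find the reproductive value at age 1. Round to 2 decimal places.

lx = nx/n0 = nx/100: 1, 0.91, 0.91, 0.72, 0.11
lx·mx for x ≥ 1: 4.368, 3.458, 2.16, 0.242 → sum = 10.228
V_1 = 10.228 / l_1 = 10.228 / 0.91 = 11.23956… → 11.24

11.24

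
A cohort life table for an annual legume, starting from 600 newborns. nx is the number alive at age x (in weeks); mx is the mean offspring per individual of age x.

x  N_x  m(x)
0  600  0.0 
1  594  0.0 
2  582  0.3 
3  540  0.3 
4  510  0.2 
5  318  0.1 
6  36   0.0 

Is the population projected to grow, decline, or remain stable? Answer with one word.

declining

lx = nx/n0 = nx/600: 1, 0.99, 0.97, 0.9, 0.85, 0.53, 0.06
R0 = Σ lx·mx = 0 + 0 + 0.291 + 0.27 + 0.17 + 0.053 + 0 = 0.784
R0 < 1, so the population is declining.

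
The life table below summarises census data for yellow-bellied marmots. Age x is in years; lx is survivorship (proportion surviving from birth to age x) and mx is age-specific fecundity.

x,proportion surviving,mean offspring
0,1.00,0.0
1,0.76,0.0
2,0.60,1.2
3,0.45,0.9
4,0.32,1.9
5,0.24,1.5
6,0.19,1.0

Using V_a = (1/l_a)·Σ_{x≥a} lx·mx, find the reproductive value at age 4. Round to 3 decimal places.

lx·mx for x ≥ 4: 0.608, 0.36, 0.19 → sum = 1.158
V_4 = 1.158 / l_4 = 1.158 / 0.32 = 3.61875 → 3.619

3.619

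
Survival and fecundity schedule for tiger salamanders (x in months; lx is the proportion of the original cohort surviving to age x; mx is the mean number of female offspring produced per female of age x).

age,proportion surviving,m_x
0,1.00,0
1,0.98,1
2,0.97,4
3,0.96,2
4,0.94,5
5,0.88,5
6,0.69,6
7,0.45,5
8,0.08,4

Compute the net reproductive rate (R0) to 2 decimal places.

22.59

lx·mx by age: 0, 0.98, 3.88, 1.92, 4.7, 4.4, 4.14, 2.25, 0.32
R0 = Σ lx·mx = 22.59 → 22.59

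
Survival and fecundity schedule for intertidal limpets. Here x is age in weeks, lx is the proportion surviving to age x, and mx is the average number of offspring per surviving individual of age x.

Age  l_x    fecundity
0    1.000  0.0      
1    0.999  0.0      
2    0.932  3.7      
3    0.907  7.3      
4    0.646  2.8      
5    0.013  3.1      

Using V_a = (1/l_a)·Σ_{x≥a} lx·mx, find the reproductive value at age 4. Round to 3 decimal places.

lx·mx for x ≥ 4: 1.8088, 0.0403 → sum = 1.8491
V_4 = 1.8491 / l_4 = 1.8491 / 0.646 = 2.862384… → 2.862

2.862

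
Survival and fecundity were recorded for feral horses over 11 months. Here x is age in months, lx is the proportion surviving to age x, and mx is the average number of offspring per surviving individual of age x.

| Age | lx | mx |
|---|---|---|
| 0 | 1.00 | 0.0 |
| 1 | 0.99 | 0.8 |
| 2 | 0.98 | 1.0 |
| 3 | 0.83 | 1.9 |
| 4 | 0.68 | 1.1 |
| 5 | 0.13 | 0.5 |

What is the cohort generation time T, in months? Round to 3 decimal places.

lx·mx: 0, 0.792, 0.98, 1.577, 0.748, 0.065 → R0 = 4.162
x·lx·mx: 0, 0.792, 1.96, 4.731, 2.992, 0.325 → Σ = 10.8
T = 10.8 / 4.162 = 2.594906… → 2.595

2.595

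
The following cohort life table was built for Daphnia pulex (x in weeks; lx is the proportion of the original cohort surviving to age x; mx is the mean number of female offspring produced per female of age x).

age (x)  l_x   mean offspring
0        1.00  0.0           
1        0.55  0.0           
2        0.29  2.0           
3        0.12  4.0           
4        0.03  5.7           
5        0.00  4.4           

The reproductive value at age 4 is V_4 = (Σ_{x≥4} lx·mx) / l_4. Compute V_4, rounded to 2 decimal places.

lx·mx for x ≥ 4: 0.171, 0 → sum = 0.171
V_4 = 0.171 / l_4 = 0.171 / 0.03 = 5.7 → 5.70

5.70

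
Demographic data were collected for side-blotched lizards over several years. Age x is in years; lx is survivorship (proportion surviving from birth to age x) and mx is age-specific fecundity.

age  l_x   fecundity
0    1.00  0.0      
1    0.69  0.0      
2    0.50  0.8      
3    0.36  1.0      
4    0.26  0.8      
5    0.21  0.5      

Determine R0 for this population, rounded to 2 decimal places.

1.07

lx·mx by age: 0, 0, 0.4, 0.36, 0.208, 0.105
R0 = Σ lx·mx = 1.073 → 1.07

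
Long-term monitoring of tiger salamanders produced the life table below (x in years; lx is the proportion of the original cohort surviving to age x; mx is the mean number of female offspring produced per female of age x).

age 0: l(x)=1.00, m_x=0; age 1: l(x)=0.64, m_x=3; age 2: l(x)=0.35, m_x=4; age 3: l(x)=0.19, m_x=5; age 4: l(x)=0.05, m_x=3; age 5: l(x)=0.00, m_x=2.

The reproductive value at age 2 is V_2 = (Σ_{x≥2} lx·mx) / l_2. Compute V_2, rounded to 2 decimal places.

lx·mx for x ≥ 2: 1.4, 0.95, 0.15, 0 → sum = 2.5
V_2 = 2.5 / l_2 = 2.5 / 0.35 = 7.142857… → 7.14

7.14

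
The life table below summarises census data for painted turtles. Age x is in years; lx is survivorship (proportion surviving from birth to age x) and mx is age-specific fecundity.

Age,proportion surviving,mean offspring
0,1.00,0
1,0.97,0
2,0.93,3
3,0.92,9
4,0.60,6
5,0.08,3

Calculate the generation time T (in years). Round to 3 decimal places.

lx·mx: 0, 0, 2.79, 8.28, 3.6, 0.24 → R0 = 14.91
x·lx·mx: 0, 0, 5.58, 24.84, 14.4, 1.2 → Σ = 46.02
T = 46.02 / 14.91 = 3.086519… → 3.087

3.087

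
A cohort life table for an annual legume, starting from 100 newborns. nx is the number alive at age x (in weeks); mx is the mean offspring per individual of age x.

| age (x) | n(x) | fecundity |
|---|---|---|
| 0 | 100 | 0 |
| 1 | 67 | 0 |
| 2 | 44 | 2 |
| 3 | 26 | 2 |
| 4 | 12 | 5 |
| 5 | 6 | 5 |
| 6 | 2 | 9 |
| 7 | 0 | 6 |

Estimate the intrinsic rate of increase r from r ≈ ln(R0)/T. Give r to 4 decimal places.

lx = nx/n0 = nx/100: 1, 0.67, 0.44, 0.26, 0.12, 0.06, 0.02, 0
R0 = Σ lx·mx = 0 + 0 + 0.88 + 0.52 + 0.6 + 0.3 + 0.18 + 0 = 2.48
Σ x·lx·mx = 8.3; T = 8.3/2.48 = 3.34677…
r ≈ ln(R0)/T = ln(2.48)/3.34677… = 0.271383… → 0.2714

0.2714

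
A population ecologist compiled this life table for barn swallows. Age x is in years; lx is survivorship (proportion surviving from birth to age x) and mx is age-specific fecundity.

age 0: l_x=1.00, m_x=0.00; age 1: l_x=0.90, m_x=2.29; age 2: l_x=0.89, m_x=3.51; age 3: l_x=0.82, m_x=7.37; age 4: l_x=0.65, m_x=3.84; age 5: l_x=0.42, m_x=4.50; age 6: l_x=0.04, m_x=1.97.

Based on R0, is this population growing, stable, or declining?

growing

R0 = Σ lx·mx = 0 + 2.061 + 3.1239 + 6.0434 + 2.496 + 1.89 + 0.0788 = 15.6931
R0 > 1, so the population is growing.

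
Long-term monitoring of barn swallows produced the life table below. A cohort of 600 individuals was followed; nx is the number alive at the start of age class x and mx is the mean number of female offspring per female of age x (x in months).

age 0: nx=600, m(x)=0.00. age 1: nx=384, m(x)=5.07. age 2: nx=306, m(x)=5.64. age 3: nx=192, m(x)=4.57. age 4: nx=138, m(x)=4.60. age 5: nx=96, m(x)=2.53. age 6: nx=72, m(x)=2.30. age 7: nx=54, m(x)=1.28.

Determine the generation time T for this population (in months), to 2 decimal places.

2.34

lx = nx/n0 = nx/600: 1, 0.64, 0.51, 0.32, 0.23, 0.16, 0.12, 0.09
lx·mx: 0, 3.2448, 2.8764, 1.4624, 1.058, 0.4048, 0.276, 0.1152 → R0 = 9.4376
x·lx·mx: 0, 3.2448, 5.7528, 4.3872, 4.232, 2.024, 1.656, 0.8064 → Σ = 22.1032
T = 22.1032 / 9.4376 = 2.342036… → 2.34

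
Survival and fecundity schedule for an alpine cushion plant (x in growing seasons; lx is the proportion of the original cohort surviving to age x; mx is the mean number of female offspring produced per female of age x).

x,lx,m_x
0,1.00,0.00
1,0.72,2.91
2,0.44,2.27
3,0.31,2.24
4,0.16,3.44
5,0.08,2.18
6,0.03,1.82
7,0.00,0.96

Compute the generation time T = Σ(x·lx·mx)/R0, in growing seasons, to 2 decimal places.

2.10

lx·mx: 0, 2.0952, 0.9988, 0.6944, 0.5504, 0.1744, 0.0546, 0 → R0 = 4.5678
x·lx·mx: 0, 2.0952, 1.9976, 2.0832, 2.2016, 0.872, 0.3276, 0 → Σ = 9.5772
T = 9.5772 / 4.5678 = 2.096677… → 2.10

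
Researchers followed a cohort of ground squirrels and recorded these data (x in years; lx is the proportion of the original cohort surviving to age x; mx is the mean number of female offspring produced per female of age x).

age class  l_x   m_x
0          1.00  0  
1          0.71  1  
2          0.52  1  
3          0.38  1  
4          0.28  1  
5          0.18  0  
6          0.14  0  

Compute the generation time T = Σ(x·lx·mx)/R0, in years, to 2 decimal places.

lx·mx: 0, 0.71, 0.52, 0.38, 0.28, 0, 0 → R0 = 1.89
x·lx·mx: 0, 0.71, 1.04, 1.14, 1.12, 0, 0 → Σ = 4.01
T = 4.01 / 1.89 = 2.121693… → 2.12

2.12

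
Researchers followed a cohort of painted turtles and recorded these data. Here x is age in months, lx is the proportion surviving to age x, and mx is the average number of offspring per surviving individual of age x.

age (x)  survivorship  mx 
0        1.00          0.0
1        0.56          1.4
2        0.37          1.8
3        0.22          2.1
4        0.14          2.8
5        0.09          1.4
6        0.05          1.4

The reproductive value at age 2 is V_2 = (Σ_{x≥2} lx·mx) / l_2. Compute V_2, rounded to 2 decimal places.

4.64

lx·mx for x ≥ 2: 0.666, 0.462, 0.392, 0.126, 0.07 → sum = 1.716
V_2 = 1.716 / l_2 = 1.716 / 0.37 = 4.637838… → 4.64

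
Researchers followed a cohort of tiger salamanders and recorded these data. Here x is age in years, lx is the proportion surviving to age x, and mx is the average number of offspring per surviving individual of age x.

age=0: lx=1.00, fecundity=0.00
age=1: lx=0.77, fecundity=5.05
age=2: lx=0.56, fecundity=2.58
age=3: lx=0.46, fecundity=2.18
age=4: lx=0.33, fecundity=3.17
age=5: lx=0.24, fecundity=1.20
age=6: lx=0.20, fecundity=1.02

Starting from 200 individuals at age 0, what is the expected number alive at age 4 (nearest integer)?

66

Expected survivors = N0 · l_4 = 200 × 0.33 = 66 → 66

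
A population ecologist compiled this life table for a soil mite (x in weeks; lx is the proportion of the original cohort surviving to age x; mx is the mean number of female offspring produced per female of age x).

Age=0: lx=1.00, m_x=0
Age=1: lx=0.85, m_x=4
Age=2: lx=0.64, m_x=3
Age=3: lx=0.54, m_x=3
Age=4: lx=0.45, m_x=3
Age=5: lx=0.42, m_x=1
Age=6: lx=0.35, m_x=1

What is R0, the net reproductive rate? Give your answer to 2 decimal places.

lx·mx by age: 0, 3.4, 1.92, 1.62, 1.35, 0.42, 0.35
R0 = Σ lx·mx = 9.06 → 9.06

9.06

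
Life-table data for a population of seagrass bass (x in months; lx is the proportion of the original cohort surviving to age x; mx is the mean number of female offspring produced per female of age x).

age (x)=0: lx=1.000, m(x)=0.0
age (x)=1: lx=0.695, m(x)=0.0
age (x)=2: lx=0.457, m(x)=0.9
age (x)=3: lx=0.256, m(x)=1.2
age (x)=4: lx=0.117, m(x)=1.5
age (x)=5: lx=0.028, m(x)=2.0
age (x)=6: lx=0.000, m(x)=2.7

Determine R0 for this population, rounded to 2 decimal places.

lx·mx by age: 0, 0, 0.4113, 0.3072, 0.1755, 0.056, 0
R0 = Σ lx·mx = 0.95 → 0.95

0.95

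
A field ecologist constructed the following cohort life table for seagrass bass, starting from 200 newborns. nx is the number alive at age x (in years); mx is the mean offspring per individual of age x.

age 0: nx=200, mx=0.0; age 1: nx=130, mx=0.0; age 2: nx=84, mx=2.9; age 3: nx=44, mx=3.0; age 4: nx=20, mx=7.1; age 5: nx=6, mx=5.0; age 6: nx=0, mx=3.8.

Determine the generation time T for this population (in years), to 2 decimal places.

lx = nx/n0 = nx/200: 1, 0.65, 0.42, 0.22, 0.1, 0.03, 0
lx·mx: 0, 0, 1.218, 0.66, 0.71, 0.15, 0 → R0 = 2.738
x·lx·mx: 0, 0, 2.436, 1.98, 2.84, 0.75, 0 → Σ = 8.006
T = 8.006 / 2.738 = 2.924032… → 2.92

2.92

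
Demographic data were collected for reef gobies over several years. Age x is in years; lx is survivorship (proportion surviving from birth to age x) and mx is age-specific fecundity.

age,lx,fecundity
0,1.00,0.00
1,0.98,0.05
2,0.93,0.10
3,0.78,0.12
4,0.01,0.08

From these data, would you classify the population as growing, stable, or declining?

declining

R0 = Σ lx·mx = 0 + 0.049 + 0.093 + 0.0936 + 0.0008 = 0.2364
R0 < 1, so the population is declining.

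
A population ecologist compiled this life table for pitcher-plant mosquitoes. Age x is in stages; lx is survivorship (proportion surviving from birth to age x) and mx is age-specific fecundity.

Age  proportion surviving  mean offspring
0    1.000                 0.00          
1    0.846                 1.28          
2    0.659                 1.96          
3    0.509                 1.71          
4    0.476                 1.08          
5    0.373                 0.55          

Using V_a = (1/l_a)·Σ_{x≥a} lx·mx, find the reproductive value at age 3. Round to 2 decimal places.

lx·mx for x ≥ 3: 0.87039, 0.51408, 0.20515 → sum = 1.58962
V_3 = 1.58962 / l_3 = 1.58962 / 0.509 = 3.123026… → 3.12

3.12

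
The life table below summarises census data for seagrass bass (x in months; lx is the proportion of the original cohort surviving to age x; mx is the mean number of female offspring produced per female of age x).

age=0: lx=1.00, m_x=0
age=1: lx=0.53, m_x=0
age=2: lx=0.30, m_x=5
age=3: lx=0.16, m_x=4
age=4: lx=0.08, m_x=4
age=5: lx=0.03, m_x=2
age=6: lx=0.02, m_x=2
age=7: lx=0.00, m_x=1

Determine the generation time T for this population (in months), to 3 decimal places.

2.633

lx·mx: 0, 0, 1.5, 0.64, 0.32, 0.06, 0.04, 0 → R0 = 2.56
x·lx·mx: 0, 0, 3, 1.92, 1.28, 0.3, 0.24, 0 → Σ = 6.74
T = 6.74 / 2.56 = 2.632813… → 2.633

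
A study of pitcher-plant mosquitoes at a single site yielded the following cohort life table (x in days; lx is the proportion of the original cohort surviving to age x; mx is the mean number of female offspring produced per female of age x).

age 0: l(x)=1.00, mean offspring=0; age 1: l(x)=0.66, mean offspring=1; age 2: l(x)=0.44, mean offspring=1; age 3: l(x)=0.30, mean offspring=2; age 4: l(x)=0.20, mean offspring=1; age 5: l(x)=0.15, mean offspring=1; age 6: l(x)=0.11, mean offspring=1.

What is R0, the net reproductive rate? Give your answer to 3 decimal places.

2.160

lx·mx by age: 0, 0.66, 0.44, 0.6, 0.2, 0.15, 0.11
R0 = Σ lx·mx = 2.16 → 2.160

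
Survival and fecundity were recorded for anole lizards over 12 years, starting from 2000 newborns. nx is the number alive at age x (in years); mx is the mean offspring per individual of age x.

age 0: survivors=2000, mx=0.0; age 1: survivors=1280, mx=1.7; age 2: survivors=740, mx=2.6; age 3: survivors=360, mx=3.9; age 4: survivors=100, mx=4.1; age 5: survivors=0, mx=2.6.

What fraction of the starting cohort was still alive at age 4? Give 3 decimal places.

0.050

l_4 = n_4/n_0 = 100/2000 = 0.05 → 0.050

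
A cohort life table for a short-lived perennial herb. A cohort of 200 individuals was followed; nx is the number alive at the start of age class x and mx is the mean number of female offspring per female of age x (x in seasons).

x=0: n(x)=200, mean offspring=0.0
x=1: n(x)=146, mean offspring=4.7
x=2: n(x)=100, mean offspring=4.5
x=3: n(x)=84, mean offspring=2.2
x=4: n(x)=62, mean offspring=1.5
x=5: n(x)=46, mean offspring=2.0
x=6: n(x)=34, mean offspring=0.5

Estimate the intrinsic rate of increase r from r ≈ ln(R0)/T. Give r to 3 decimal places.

lx = nx/n0 = nx/200: 1, 0.73, 0.5, 0.42, 0.31, 0.23, 0.17
R0 = Σ lx·mx = 0 + 3.431 + 2.25 + 0.924 + 0.465 + 0.46 + 0.085 = 7.615
Σ x·lx·mx = 15.373; T = 15.373/7.615 = 2.01878…
r ≈ ln(R0)/T = ln(7.615)/2.01878… = 1.00562… → 1.006

1.006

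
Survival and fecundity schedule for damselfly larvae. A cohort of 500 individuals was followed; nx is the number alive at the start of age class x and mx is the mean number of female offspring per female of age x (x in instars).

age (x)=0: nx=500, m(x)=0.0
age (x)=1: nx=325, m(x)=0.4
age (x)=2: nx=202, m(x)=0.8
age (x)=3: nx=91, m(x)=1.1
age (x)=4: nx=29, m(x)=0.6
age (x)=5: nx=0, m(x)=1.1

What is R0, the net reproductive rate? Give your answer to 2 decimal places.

lx = nx/n0 = nx/500: 1, 0.65, 0.404, 0.182, 0.058, 0
lx·mx by age: 0, 0.26, 0.3232, 0.2002, 0.0348, 0
R0 = Σ lx·mx = 0.8182 → 0.82

0.82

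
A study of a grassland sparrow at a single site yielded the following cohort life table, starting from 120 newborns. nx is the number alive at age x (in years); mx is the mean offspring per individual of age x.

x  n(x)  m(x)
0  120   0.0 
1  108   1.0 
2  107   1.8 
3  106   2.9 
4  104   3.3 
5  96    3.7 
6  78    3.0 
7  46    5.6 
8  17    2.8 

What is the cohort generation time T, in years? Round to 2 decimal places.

lx = nx/n0 = nx/120: 1, 0.9, 0.89167…, 0.88333…, 0.86667…, 0.8, 0.65, 0.38333…, 0.14167…
lx·mx: 0, 0.9, 1.605…, 2.561667…, 2.86…, 2.96, 1.95, 2.146667…, 0.396667… → R0 = 15.38…
x·lx·mx: 0, 0.9, 3.21…, 7.685…, 11.44…, 14.8, 11.7, 15.026667…, 3.173333… → Σ = 67.935…
T = 67.935… / 15.38… = 4.4171… → 4.42

4.42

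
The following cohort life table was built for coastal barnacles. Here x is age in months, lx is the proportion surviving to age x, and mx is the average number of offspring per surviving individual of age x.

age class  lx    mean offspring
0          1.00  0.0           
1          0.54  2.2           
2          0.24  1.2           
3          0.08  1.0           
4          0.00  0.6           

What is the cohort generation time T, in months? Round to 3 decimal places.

lx·mx: 0, 1.188, 0.288, 0.08, 0 → R0 = 1.556
x·lx·mx: 0, 1.188, 0.576, 0.24, 0 → Σ = 2.004
T = 2.004 / 1.556 = 1.287918… → 1.288

1.288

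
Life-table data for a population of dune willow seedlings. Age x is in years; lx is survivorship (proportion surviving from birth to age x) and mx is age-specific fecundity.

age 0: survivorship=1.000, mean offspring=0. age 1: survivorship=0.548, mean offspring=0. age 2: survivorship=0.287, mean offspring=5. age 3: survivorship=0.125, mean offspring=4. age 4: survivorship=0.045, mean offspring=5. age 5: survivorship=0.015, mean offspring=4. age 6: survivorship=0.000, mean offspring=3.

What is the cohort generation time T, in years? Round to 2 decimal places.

lx·mx: 0, 0, 1.435, 0.5, 0.225, 0.06, 0 → R0 = 2.22
x·lx·mx: 0, 0, 2.87, 1.5, 0.9, 0.3, 0 → Σ = 5.57
T = 5.57 / 2.22 = 2.509009… → 2.51

2.51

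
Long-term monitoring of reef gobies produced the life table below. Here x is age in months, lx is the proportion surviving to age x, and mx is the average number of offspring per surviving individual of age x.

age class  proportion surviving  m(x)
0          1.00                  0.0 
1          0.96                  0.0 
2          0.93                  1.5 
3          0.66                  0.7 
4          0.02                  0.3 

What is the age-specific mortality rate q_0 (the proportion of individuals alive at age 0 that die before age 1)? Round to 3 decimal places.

0.040

q_0 = (l_0 − l_1) / l_0 = (1 − 0.96) / 1
     = 0.04 / 1 = 0.04 → 0.040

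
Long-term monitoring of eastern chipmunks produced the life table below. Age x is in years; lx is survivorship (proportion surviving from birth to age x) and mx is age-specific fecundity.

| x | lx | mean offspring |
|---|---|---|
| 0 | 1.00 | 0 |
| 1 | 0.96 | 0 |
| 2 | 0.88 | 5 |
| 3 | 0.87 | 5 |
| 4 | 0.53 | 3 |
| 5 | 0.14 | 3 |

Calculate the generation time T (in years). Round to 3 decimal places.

lx·mx: 0, 0, 4.4, 4.35, 1.59, 0.42 → R0 = 10.76
x·lx·mx: 0, 0, 8.8, 13.05, 6.36, 2.1 → Σ = 30.31
T = 30.31 / 10.76 = 2.816914… → 2.817

2.817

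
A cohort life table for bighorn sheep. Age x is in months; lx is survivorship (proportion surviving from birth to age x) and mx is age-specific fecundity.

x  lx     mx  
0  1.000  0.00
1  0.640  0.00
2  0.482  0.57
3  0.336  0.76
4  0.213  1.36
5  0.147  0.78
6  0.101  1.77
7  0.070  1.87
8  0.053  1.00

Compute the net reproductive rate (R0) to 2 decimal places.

1.30

lx·mx by age: 0, 0, 0.27474, 0.25536, 0.28968, 0.11466, 0.17877, 0.1309, 0.053
R0 = Σ lx·mx = 1.29711 → 1.30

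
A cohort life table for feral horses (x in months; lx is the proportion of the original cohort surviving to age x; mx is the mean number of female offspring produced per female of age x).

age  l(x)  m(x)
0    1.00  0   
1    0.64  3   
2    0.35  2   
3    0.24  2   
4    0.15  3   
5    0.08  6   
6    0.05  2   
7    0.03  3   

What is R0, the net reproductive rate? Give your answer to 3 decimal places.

lx·mx by age: 0, 1.92, 0.7, 0.48, 0.45, 0.48, 0.1, 0.09
R0 = Σ lx·mx = 4.22 → 4.220

4.220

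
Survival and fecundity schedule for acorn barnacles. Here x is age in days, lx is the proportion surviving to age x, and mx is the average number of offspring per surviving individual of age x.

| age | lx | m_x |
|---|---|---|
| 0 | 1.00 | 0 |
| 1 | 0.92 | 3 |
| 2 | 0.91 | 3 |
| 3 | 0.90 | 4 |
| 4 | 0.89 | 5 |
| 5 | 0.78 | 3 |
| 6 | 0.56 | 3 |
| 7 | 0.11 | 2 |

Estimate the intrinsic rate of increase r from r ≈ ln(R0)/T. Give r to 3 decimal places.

R0 = Σ lx·mx = 0 + 2.76 + 2.73 + 3.6 + 4.45 + 2.34 + 1.68 + 0.22 = 17.78
Σ x·lx·mx = 60.14; T = 60.14/17.78 = 3.38245…
r ≈ ln(R0)/T = ln(17.78)/3.38245… = 0.85088… → 0.851

0.851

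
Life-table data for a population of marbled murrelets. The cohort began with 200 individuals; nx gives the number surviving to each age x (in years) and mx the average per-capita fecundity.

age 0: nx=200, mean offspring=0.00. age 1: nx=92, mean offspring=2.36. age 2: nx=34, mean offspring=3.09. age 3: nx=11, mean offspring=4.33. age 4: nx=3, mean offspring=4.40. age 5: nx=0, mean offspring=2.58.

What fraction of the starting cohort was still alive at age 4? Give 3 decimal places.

0.015

l_4 = n_4/n_0 = 3/200 = 0.015 → 0.015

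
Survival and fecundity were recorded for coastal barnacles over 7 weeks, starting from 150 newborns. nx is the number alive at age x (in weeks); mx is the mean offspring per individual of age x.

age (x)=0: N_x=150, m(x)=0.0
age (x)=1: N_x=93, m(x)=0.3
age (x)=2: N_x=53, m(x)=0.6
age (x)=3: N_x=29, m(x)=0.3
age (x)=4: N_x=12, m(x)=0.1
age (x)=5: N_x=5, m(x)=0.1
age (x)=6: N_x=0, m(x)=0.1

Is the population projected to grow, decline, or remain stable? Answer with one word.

lx = nx/n0 = nx/150: 1, 0.62, 0.35333…, 0.19333…, 0.08, 0.03333…, 0
R0 = Σ lx·mx = 0 + 0.186 + 0.212… + 0.058… + 0.008 + 0.003333… + 0 = 0.467333…
R0 < 1, so the population is declining.

declining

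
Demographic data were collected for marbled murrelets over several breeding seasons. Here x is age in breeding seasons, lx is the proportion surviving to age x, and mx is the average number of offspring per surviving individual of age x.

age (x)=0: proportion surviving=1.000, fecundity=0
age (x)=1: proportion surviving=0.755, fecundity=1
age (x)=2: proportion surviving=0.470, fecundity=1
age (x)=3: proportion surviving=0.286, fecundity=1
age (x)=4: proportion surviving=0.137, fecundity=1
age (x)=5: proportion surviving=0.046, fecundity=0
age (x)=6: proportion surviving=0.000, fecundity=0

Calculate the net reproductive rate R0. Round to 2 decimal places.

lx·mx by age: 0, 0.755, 0.47, 0.286, 0.137, 0, 0
R0 = Σ lx·mx = 1.648 → 1.65

1.65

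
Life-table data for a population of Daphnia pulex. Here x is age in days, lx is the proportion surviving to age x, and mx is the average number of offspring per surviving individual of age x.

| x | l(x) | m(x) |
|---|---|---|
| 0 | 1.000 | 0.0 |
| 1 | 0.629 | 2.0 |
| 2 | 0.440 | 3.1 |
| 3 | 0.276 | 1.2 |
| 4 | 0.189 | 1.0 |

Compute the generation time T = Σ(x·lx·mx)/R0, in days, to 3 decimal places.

lx·mx: 0, 1.258, 1.364, 0.3312, 0.189 → R0 = 3.1422
x·lx·mx: 0, 1.258, 2.728, 0.9936, 0.756 → Σ = 5.7356
T = 5.7356 / 3.1422 = 1.825345… → 1.825

1.825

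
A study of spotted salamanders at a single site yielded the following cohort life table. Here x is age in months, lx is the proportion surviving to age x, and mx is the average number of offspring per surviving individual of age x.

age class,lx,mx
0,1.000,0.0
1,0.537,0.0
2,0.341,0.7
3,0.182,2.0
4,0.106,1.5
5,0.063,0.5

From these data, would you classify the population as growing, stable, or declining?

R0 = Σ lx·mx = 0 + 0 + 0.2387 + 0.364 + 0.159 + 0.0315 = 0.7932
R0 < 1, so the population is declining.

declining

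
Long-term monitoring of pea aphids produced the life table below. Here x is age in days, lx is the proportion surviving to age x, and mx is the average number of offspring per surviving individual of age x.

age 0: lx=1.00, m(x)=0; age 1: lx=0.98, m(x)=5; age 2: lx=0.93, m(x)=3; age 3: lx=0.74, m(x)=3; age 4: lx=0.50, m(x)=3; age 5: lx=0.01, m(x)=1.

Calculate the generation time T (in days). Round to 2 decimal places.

lx·mx: 0, 4.9, 2.79, 2.22, 1.5, 0.01 → R0 = 11.42
x·lx·mx: 0, 4.9, 5.58, 6.66, 6, 0.05 → Σ = 23.19
T = 23.19 / 11.42 = 2.030648… → 2.03

2.03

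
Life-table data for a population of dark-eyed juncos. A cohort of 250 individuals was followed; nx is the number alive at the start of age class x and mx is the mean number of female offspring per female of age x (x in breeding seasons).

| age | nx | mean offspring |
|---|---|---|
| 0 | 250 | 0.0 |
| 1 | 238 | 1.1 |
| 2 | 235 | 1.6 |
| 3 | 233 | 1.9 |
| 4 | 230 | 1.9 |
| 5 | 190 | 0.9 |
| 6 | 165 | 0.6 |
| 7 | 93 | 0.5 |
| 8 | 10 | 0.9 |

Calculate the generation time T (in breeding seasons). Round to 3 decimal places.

3.221

lx = nx/n0 = nx/250: 1, 0.952, 0.94, 0.932, 0.92, 0.76, 0.66, 0.372, 0.04
lx·mx: 0, 1.0472, 1.504, 1.7708, 1.748, 0.684, 0.396, 0.186, 0.036 → R0 = 7.372
x·lx·mx: 0, 1.0472, 3.008, 5.3124, 6.992, 3.42, 2.376, 1.302, 0.288 → Σ = 23.7456
T = 23.7456 / 7.372 = 3.221053… → 3.221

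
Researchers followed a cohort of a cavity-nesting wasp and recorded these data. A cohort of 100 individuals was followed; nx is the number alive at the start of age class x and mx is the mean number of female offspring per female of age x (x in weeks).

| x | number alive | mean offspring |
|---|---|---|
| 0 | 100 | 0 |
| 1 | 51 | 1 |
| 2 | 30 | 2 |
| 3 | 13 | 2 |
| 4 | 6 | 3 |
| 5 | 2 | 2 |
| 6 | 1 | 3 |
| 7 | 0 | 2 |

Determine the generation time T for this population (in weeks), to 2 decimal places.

lx = nx/n0 = nx/100: 1, 0.51, 0.3, 0.13, 0.06, 0.02, 0.01, 0
lx·mx: 0, 0.51, 0.6, 0.26, 0.18, 0.04, 0.03, 0 → R0 = 1.62
x·lx·mx: 0, 0.51, 1.2, 0.78, 0.72, 0.2, 0.18, 0 → Σ = 3.59
T = 3.59 / 1.62 = 2.216049… → 2.22

2.22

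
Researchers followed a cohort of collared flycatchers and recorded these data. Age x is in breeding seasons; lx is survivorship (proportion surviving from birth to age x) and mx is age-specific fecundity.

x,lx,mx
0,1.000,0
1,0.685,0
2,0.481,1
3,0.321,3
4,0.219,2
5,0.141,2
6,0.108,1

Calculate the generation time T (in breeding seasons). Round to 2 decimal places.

3.37

lx·mx: 0, 0, 0.481, 0.963, 0.438, 0.282, 0.108 → R0 = 2.272
x·lx·mx: 0, 0, 0.962, 2.889, 1.752, 1.41, 0.648 → Σ = 7.661
T = 7.661 / 2.272 = 3.371919… → 3.37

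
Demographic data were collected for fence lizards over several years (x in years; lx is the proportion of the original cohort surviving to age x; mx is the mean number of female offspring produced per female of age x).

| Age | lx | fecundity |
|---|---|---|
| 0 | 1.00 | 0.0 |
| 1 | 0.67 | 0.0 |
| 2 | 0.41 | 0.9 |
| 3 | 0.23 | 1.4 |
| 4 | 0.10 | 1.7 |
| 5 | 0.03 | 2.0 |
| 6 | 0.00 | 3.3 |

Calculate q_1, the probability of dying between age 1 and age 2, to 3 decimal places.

0.388

q_1 = (l_1 − l_2) / l_1 = (0.67 − 0.41) / 0.67
     = 0.26 / 0.67 = 0.38806… → 0.388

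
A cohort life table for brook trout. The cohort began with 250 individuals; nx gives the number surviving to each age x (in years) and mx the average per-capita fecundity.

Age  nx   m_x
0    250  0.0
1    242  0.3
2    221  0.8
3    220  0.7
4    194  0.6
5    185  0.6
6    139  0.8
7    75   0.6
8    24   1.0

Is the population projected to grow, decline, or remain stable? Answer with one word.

lx = nx/n0 = nx/250: 1, 0.968, 0.884, 0.88, 0.776, 0.74, 0.556, 0.3, 0.096
R0 = Σ lx·mx = 0 + 0.2904 + 0.7072 + 0.616 + 0.4656 + 0.444 + 0.4448 + 0.18 + 0.096 = 3.244
R0 > 1, so the population is growing.

growing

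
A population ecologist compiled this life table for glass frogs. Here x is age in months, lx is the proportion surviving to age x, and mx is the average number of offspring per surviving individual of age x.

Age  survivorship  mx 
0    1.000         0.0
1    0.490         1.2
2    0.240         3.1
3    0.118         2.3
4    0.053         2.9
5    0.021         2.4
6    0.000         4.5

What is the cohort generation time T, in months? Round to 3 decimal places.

2.079

lx·mx: 0, 0.588, 0.744, 0.2714, 0.1537, 0.0504, 0 → R0 = 1.8075
x·lx·mx: 0, 0.588, 1.488, 0.8142, 0.6148, 0.252, 0 → Σ = 3.757
T = 3.757 / 1.8075 = 2.078562… → 2.079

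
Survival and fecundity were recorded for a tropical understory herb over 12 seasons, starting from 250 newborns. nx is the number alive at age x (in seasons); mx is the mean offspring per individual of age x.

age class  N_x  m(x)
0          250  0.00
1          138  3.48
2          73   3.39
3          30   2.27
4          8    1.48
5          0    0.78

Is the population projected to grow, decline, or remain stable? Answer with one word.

growing

lx = nx/n0 = nx/250: 1, 0.552, 0.292, 0.12, 0.032, 0
R0 = Σ lx·mx = 0 + 1.92096 + 0.98988 + 0.2724 + 0.04736 + 0 = 3.2306
R0 > 1, so the population is growing.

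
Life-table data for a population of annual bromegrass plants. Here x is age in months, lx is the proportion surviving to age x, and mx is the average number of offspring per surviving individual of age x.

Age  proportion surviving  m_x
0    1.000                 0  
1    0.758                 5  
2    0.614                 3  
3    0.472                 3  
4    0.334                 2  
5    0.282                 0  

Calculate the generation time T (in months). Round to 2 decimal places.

1.87

lx·mx: 0, 3.79, 1.842, 1.416, 0.668, 0 → R0 = 7.716
x·lx·mx: 0, 3.79, 3.684, 4.248, 2.672, 0 → Σ = 14.394
T = 14.394 / 7.716 = 1.865474… → 1.87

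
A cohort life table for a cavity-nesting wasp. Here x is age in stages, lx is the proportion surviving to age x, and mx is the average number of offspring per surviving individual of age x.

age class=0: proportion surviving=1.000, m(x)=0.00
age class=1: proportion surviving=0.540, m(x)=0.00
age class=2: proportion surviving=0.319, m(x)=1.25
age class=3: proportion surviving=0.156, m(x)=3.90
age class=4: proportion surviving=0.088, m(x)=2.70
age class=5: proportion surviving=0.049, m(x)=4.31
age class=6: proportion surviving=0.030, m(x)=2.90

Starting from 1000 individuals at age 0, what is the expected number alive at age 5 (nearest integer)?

Expected survivors = N0 · l_5 = 1000 × 0.049 = 49 → 49

49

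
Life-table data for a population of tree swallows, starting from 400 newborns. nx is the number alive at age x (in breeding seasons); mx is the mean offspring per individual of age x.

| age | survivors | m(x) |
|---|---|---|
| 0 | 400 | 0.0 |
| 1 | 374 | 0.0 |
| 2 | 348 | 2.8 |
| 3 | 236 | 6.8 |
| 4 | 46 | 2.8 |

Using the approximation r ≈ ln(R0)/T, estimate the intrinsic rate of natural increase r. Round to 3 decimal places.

lx = nx/n0 = nx/400: 1, 0.935, 0.87, 0.59, 0.115
R0 = Σ lx·mx = 0 + 0 + 2.436 + 4.012 + 0.322 = 6.77
Σ x·lx·mx = 18.196; T = 18.196/6.77 = 2.68774…
r ≈ ln(R0)/T = ln(6.77)/2.68774… = 0.71156… → 0.712

0.712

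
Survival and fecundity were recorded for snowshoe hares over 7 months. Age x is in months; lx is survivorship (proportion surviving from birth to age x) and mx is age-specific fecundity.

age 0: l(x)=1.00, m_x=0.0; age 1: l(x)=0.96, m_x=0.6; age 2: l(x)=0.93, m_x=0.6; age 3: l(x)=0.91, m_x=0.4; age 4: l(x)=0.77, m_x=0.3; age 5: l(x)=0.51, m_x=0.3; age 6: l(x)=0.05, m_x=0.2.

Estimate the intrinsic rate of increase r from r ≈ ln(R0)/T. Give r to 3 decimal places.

0.266

R0 = Σ lx·mx = 0 + 0.576 + 0.558 + 0.364 + 0.231 + 0.153 + 0.01 = 1.892
Σ x·lx·mx = 4.533; T = 4.533/1.892 = 2.39588…
r ≈ ln(R0)/T = ln(1.892)/2.39588… = 0.26614… → 0.266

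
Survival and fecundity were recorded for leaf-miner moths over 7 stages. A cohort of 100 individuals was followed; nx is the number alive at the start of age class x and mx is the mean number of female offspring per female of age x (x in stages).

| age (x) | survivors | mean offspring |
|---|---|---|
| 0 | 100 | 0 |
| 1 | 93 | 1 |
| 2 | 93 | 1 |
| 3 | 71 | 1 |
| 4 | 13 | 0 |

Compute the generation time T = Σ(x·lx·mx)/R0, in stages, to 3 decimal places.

lx = nx/n0 = nx/100: 1, 0.93, 0.93, 0.71, 0.13
lx·mx: 0, 0.93, 0.93, 0.71, 0 → R0 = 2.57
x·lx·mx: 0, 0.93, 1.86, 2.13, 0 → Σ = 4.92
T = 4.92 / 2.57 = 1.914397… → 1.914

1.914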